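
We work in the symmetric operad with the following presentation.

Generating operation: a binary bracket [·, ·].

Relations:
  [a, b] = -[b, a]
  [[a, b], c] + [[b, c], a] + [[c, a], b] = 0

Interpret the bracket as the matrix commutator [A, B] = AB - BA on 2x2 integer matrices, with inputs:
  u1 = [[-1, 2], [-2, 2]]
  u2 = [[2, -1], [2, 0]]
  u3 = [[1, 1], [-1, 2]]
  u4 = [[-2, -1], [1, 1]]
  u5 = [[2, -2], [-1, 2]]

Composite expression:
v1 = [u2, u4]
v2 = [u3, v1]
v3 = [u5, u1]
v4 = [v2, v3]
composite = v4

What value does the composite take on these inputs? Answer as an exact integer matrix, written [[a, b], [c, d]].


[[-51, 120], [-42, 51]]

[u2, u4] = [[1, -5], [-8, -1]]
[u3, [u2, u4]] = [[-13, 3], [-10, 13]]
[u5, u1] = [[6, -6], [3, -6]]
[[u3, [u2, u4]], [u5, u1]] = [[-51, 120], [-42, 51]]


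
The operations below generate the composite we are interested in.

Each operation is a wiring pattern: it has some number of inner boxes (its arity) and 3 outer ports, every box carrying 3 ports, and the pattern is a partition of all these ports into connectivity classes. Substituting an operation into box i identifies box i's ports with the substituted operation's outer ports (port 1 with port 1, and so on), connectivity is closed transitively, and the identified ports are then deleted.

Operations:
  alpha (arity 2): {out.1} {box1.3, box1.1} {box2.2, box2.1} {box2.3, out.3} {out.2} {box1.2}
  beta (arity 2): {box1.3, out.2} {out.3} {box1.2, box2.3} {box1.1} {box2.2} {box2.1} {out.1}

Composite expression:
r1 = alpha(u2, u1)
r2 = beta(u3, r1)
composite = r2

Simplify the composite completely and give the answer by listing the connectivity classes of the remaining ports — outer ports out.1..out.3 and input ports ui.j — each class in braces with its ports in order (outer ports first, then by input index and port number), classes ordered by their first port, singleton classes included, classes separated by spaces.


{out.1} {out.2, u3.3} {out.3} {u1.1, u1.2} {u1.3, u3.2} {u2.1, u2.3} {u2.2} {u3.1}

After gluing at beta, chains via deleted ports link the u-ports.
composing alpha on (u2, u1), with out.j its own outer ports: {out.1} {out.2} {out.3, u1.3} {u1.1, u1.2} {u2.1, u2.3} {u2.2}
composing beta on (u3, u2, u1), with out.j its own outer ports: {out.1} {out.2, u3.3} {out.3} {u1.1, u1.2} {u1.3, u3.2} {u2.1, u2.3} {u2.2} {u3.1}


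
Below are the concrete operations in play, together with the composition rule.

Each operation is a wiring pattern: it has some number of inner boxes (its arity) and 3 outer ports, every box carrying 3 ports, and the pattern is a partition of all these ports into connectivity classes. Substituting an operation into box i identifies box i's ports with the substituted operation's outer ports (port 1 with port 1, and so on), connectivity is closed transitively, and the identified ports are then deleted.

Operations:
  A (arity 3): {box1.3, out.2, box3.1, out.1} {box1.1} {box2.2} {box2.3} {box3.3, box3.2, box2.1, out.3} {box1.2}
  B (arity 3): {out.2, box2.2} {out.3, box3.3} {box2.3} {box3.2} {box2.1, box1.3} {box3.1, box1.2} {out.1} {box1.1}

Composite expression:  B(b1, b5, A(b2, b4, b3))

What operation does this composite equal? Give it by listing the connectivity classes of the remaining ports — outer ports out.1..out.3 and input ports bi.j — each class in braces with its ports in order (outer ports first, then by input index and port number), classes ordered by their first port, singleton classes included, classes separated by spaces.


{out.1} {out.2, b5.2} {out.3, b3.2, b3.3, b4.1} {b1.1} {b1.2, b2.3, b3.1} {b1.3, b5.1} {b2.1} {b2.2} {b4.2} {b4.3} {b5.3}

Treat the ports identified at B as solder joints: merge, then drop.
A over (b2, b4, b3) gives {out.1, out.2, b2.3, b3.1} {out.3, b3.2, b3.3, b4.1} {b2.1} {b2.2} {b4.2} {b4.3}, out.j being that stage's outer ports
B over (b1, b5, b2, b4, b3) gives {out.1} {out.2, b5.2} {out.3, b3.2, b3.3, b4.1} {b1.1} {b1.2, b2.3, b3.1} {b1.3, b5.1} {b2.1} {b2.2} {b4.2} {b4.3} {b5.3}, out.j being that stage's outer ports


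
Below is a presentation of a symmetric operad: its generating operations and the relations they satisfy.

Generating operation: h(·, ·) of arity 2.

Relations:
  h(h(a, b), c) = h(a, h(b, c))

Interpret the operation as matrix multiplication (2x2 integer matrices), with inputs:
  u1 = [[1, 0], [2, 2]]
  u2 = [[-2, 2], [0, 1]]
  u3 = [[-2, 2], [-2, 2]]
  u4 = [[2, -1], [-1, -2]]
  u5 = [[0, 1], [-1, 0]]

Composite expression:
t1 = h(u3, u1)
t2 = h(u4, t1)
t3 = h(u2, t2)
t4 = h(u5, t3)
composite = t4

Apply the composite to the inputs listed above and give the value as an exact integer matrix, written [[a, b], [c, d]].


[[-6, -12], [16, 32]]

h(u3, u1) = [[2, 4], [2, 4]]
h(u4, h(u3, u1)) = [[2, 4], [-6, -12]]
h(u2, h(u4, h(u3, u1))) = [[-16, -32], [-6, -12]]
h(u5, h(u2, h(u4, h(u3, u1)))) = [[-6, -12], [16, 32]]


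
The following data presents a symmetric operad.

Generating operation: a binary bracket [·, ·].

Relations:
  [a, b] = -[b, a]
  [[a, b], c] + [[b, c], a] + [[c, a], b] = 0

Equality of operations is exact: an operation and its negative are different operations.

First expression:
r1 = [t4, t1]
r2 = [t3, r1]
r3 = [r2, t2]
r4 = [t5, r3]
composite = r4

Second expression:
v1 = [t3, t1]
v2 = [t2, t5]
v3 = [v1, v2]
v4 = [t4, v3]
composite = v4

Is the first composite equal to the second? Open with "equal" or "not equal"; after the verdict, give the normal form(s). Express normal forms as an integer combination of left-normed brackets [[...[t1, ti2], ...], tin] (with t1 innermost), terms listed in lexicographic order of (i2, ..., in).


not equal: they reduce to -[[[[t1, t4], t3], t2], t5] and [[[[t1, t3], t2], t5], t4] - [[[[t1, t3], t5], t2], t4]

The first composite normalizes to -[[[[t1, t4], t3], t2], t5]
The second composite normalizes to [[[[t1, t3], t2], t5], t4] - [[[[t1, t3], t5], t2], t4]
Different reductions; not equal.


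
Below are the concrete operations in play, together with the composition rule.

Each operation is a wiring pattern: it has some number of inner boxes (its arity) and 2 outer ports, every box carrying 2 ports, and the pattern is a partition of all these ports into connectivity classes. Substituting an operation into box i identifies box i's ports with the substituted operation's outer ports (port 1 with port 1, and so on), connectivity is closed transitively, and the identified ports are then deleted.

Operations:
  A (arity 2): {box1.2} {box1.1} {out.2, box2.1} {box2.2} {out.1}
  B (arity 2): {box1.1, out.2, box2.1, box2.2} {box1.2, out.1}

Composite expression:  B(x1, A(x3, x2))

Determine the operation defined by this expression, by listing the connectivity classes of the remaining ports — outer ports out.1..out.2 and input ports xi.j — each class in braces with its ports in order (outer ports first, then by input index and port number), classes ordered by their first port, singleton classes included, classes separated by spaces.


After gluing at B, chains via deleted ports link the x-ports.
through A, on inputs (x3, x2): {out.1} {out.2, x2.1} {x2.2} {x3.1} {x3.2} (out.j = stage outer ports)
through B, on inputs (x1, x3, x2): {out.1, x1.2} {out.2, x1.1, x2.1} {x2.2} {x3.1} {x3.2} (out.j = stage outer ports)

{out.1, x1.2} {out.2, x1.1, x2.1} {x2.2} {x3.1} {x3.2}


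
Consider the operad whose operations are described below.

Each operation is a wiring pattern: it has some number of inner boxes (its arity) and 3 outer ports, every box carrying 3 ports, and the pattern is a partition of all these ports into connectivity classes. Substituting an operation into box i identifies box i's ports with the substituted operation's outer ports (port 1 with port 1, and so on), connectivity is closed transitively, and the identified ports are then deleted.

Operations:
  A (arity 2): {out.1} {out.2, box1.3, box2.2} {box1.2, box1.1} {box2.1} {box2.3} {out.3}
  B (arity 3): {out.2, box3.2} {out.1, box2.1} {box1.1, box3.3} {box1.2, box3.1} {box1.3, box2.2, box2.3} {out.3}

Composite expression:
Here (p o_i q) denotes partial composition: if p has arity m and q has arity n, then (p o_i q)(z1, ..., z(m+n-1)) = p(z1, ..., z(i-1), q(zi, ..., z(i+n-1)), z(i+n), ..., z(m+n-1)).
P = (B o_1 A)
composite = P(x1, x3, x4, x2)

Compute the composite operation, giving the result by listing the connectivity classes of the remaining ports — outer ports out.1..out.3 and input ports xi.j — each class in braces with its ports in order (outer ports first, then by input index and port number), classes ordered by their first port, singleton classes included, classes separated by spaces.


{out.1, x4.1} {out.2, x2.2} {out.3} {x1.1, x1.2} {x1.3, x2.1, x3.2} {x2.3} {x3.1} {x3.3} {x4.2, x4.3}

Reachability decides: close wires over B-identified ports.
A over (x1, x3) gives {out.1} {out.2, x1.3, x3.2} {out.3} {x1.1, x1.2} {x3.1} {x3.3}, out.j being that stage's outer ports
B over (x1, x3, x4, x2) gives {out.1, x4.1} {out.2, x2.2} {out.3} {x1.1, x1.2} {x1.3, x2.1, x3.2} {x2.3} {x3.1} {x3.3} {x4.2, x4.3}, out.j being that stage's outer ports


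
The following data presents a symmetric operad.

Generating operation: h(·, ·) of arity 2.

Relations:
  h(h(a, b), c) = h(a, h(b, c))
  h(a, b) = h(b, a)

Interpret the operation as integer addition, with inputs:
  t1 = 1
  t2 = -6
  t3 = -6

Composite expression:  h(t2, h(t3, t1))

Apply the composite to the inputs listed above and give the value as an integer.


-11

h(t3, t1) = -5
h(t2, h(t3, t1)) = -11


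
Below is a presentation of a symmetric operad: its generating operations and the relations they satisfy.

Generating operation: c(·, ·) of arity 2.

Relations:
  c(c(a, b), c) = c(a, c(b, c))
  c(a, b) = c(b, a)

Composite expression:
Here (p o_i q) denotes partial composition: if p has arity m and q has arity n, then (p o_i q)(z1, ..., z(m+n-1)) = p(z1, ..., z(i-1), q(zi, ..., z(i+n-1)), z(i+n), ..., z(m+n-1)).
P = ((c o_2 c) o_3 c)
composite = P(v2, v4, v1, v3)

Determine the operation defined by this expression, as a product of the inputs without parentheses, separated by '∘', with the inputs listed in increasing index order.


v1 ∘ v2 ∘ v3 ∘ v4


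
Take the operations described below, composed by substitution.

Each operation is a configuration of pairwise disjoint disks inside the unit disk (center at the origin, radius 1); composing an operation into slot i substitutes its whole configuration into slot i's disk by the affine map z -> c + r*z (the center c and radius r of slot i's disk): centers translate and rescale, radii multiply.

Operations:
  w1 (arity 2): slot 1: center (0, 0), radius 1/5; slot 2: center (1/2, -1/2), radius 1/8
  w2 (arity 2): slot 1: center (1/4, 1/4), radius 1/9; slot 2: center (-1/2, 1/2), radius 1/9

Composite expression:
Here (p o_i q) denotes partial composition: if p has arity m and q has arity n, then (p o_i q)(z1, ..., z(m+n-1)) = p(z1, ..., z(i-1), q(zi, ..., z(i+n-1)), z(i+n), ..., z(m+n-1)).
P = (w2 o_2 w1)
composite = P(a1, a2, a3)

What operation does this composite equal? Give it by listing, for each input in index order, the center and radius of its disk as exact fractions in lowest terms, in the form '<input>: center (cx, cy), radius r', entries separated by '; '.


a1: center (1/4, 1/4), radius 1/9; a2: center (-1/2, 1/2), radius 1/45; a3: center (-4/9, 4/9), radius 1/72

Nesting under w2 composes maps z -> c + r*z down each a-path.
tracing a1 down its 1-map path: center (1/4, 1/4), radius 1/9
tracing a2 down its 2-map path: center (-1/2, 1/2), radius 1/45
tracing a3 down its 2-map path: center (-4/9, 4/9), radius 1/72


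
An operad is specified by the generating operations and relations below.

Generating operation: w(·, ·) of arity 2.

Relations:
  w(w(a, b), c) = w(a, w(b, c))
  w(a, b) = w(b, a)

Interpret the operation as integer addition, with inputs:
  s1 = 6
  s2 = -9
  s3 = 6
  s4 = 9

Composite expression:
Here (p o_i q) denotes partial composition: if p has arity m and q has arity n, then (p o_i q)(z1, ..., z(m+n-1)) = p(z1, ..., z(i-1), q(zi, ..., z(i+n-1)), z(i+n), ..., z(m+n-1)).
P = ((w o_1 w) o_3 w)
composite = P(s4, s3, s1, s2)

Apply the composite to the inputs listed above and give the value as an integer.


12


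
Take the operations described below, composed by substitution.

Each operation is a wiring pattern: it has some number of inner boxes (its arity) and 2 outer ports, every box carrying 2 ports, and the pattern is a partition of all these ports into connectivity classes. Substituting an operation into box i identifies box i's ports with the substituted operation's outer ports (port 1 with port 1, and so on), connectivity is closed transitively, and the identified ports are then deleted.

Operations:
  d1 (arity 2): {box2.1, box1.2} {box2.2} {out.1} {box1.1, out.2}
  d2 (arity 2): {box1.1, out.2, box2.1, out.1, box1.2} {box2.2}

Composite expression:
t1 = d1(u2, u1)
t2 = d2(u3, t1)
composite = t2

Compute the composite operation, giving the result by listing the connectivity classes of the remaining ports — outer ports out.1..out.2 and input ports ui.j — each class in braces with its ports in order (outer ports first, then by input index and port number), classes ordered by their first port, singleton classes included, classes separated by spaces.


{out.1, out.2, u3.1, u3.2} {u1.1, u2.2} {u1.2} {u2.1}

Substituting into d2 glues patterns; closure does the rest.
through d1, on inputs (u2, u1): {out.1} {out.2, u2.1} {u1.1, u2.2} {u1.2} (out.j = stage outer ports)
through d2, on inputs (u3, u2, u1): {out.1, out.2, u3.1, u3.2} {u1.1, u2.2} {u1.2} {u2.1} (out.j = stage outer ports)


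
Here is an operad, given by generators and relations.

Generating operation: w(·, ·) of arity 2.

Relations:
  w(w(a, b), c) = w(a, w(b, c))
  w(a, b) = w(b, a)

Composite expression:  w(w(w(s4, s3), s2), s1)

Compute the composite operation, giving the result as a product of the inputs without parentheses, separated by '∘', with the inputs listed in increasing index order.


s1 ∘ s2 ∘ s3 ∘ s4

Shape and order are irrelevant to w; the s-input set decides.
w(s4, s3) collapses to s4 ∘ s3
w(w(s4, s3), s2) collapses to s4 ∘ s3 ∘ s2
w(w(w(s4, s3), s2), s1) collapses to s4 ∘ s3 ∘ s2 ∘ s1
putting the inputs in ascending order: s1 ∘ s2 ∘ s3 ∘ s4


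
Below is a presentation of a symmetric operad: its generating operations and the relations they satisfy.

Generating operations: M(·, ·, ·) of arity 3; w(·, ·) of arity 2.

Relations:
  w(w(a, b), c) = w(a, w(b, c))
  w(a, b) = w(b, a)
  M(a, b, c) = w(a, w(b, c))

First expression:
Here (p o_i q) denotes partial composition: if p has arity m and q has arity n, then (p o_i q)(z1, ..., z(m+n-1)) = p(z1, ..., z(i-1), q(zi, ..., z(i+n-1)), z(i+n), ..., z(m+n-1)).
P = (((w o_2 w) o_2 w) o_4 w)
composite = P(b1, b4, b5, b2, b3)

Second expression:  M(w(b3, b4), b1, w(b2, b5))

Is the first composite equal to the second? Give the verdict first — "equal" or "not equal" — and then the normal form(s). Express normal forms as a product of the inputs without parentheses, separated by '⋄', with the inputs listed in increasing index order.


equal; the common form is b1 ⋄ b2 ⋄ b3 ⋄ b4 ⋄ b5

The first composite normalizes to b1 ⋄ b2 ⋄ b3 ⋄ b4 ⋄ b5
The second composite normalizes to b1 ⋄ b2 ⋄ b3 ⋄ b4 ⋄ b5
One common form — equal.


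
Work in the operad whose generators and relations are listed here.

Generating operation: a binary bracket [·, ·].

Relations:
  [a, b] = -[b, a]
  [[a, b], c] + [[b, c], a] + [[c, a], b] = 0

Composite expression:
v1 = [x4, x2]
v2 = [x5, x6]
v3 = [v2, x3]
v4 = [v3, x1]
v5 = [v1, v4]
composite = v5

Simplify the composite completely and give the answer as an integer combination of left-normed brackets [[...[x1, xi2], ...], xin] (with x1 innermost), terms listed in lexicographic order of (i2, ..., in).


Skip Jacobi rewriting: expand, keep x1-initial words, read off terms.
Composite bracket: [[x4, x2], [[[x5, x6], x3], x1]]
Under [a, b] = ab - ba we get 32 signed associative words (2^5 = 32).
Only words starting with x1 matter:
  the word x1x3x5x6x2x4 carries sign +1 and contributes +[[[[[x1, x3], x5], x6], x2], x4]
  the word x1x3x5x6x4x2 carries sign -1 and contributes -[[[[[x1, x3], x5], x6], x4], x2]
  the word x1x3x6x5x2x4 carries sign -1 and contributes -[[[[[x1, x3], x6], x5], x2], x4]
  the word x1x3x6x5x4x2 carries sign +1 and contributes +[[[[[x1, x3], x6], x5], x4], x2]
  the word x1x5x6x3x2x4 carries sign -1 and contributes -[[[[[x1, x5], x6], x3], x2], x4]
  the word x1x5x6x3x4x2 carries sign +1 and contributes +[[[[[x1, x5], x6], x3], x4], x2]
  the word x1x6x5x3x2x4 carries sign +1 and contributes +[[[[[x1, x6], x5], x3], x2], x4]
  the word x1x6x5x3x4x2 carries sign -1 and contributes -[[[[[x1, x6], x5], x3], x4], x2]

[[[[[x1, x3], x5], x6], x2], x4] - [[[[[x1, x3], x5], x6], x4], x2] - [[[[[x1, x3], x6], x5], x2], x4] + [[[[[x1, x3], x6], x5], x4], x2] - [[[[[x1, x5], x6], x3], x2], x4] + [[[[[x1, x5], x6], x3], x4], x2] + [[[[[x1, x6], x5], x3], x2], x4] - [[[[[x1, x6], x5], x3], x4], x2]


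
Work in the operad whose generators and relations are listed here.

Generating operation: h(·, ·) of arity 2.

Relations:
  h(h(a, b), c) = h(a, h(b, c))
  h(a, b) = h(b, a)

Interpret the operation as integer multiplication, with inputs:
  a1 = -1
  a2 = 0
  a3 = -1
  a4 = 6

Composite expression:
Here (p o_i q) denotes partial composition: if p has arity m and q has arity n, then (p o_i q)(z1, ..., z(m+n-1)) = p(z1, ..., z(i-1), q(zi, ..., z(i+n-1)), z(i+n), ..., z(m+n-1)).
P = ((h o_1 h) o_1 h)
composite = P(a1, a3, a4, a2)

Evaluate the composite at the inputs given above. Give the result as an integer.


0

h(a1, a3) = 1
h(h(a1, a3), a4) = 6
h(h(h(a1, a3), a4), a2) = 0


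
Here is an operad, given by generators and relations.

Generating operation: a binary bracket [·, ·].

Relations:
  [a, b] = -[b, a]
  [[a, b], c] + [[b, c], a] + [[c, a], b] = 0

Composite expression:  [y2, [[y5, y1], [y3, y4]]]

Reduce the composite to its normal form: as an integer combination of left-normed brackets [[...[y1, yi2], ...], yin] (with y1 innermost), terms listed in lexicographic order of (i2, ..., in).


[[[[y1, y5], y3], y4], y2] - [[[[y1, y5], y4], y3], y2]

Antisymmetry and Jacobi reduce to y1-anchored left-normed brackets.
Composite bracket: [y2, [[y5, y1], [y3, y4]]]
Expanding via [a, b] = ab - ba: 16 signed words (2^4 = 16).
Only words starting with y1 matter:
  y1y5y3y4y2 appears with sign +1, giving the term +[[[[y1, y5], y3], y4], y2]
  y1y5y4y3y2 appears with sign -1, giving the term -[[[[y1, y5], y4], y3], y2]


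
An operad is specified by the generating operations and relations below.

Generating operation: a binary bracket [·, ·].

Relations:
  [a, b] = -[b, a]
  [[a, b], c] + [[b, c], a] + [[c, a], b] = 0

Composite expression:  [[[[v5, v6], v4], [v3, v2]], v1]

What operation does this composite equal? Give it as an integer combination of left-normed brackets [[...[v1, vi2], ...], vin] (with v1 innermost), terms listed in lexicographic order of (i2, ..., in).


[[[[[v1, v2], v3], v4], v5], v6] - [[[[[v1, v2], v3], v4], v6], v5] - [[[[[v1, v2], v3], v5], v6], v4] + [[[[[v1, v2], v3], v6], v5], v4] - [[[[[v1, v3], v2], v4], v5], v6] + [[[[[v1, v3], v2], v4], v6], v5] + [[[[[v1, v3], v2], v5], v6], v4] - [[[[[v1, v3], v2], v6], v5], v4] - [[[[[v1, v4], v5], v6], v2], v3] + [[[[[v1, v4], v5], v6], v3], v2] + [[[[[v1, v4], v6], v5], v2], v3] - [[[[[v1, v4], v6], v5], v3], v2] + [[[[[v1, v5], v6], v4], v2], v3] - [[[[[v1, v5], v6], v4], v3], v2] - [[[[[v1, v6], v5], v4], v2], v3] + [[[[[v1, v6], v5], v4], v3], v2]

Left-normed coefficients sit on the v1-initial expansion words.
Composite bracket: [[[[v5, v6], v4], [v3, v2]], v1]
Each bracket splits as ab - ba, giving 32 signed words (2^5 = 32).
Collect the words opening with v1:
  the word v1v2v3v4v5v6 carries sign +1 and contributes +[[[[[v1, v2], v3], v4], v5], v6]
  the word v1v2v3v4v6v5 carries sign -1 and contributes -[[[[[v1, v2], v3], v4], v6], v5]
  the word v1v2v3v5v6v4 carries sign -1 and contributes -[[[[[v1, v2], v3], v5], v6], v4]
  the word v1v2v3v6v5v4 carries sign +1 and contributes +[[[[[v1, v2], v3], v6], v5], v4]
  the word v1v3v2v4v5v6 carries sign -1 and contributes -[[[[[v1, v3], v2], v4], v5], v6]
  the word v1v3v2v4v6v5 carries sign +1 and contributes +[[[[[v1, v3], v2], v4], v6], v5]
  the word v1v3v2v5v6v4 carries sign +1 and contributes +[[[[[v1, v3], v2], v5], v6], v4]
  the word v1v3v2v6v5v4 carries sign -1 and contributes -[[[[[v1, v3], v2], v6], v5], v4]
  the word v1v4v5v6v2v3 carries sign -1 and contributes -[[[[[v1, v4], v5], v6], v2], v3]
  the word v1v4v5v6v3v2 carries sign +1 and contributes +[[[[[v1, v4], v5], v6], v3], v2]
  the word v1v4v6v5v2v3 carries sign +1 and contributes +[[[[[v1, v4], v6], v5], v2], v3]
  the word v1v4v6v5v3v2 carries sign -1 and contributes -[[[[[v1, v4], v6], v5], v3], v2]
  the word v1v5v6v4v2v3 carries sign +1 and contributes +[[[[[v1, v5], v6], v4], v2], v3]
  the word v1v5v6v4v3v2 carries sign -1 and contributes -[[[[[v1, v5], v6], v4], v3], v2]
  the word v1v6v5v4v2v3 carries sign -1 and contributes -[[[[[v1, v6], v5], v4], v2], v3]
  the word v1v6v5v4v3v2 carries sign +1 and contributes +[[[[[v1, v6], v5], v4], v3], v2]


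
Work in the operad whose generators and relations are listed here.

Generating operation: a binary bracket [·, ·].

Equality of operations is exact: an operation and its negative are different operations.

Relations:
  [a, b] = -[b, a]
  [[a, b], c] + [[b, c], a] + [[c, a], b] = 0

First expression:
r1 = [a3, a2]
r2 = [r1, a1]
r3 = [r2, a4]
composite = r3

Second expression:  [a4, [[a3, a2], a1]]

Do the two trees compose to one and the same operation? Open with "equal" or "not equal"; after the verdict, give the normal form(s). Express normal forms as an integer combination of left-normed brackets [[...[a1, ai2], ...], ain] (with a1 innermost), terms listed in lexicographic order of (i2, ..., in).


not equal; the first gives [[[a1, a2], a3], a4] - [[[a1, a3], a2], a4] and the second -[[[a1, a2], a3], a4] + [[[a1, a3], a2], a4]

In normal form, the first expression is [[[a1, a2], a3], a4] - [[[a1, a3], a2], a4]
In normal form, the second expression is -[[[a1, a2], a3], a4] + [[[a1, a3], a2], a4]
They disagree, so not equal.


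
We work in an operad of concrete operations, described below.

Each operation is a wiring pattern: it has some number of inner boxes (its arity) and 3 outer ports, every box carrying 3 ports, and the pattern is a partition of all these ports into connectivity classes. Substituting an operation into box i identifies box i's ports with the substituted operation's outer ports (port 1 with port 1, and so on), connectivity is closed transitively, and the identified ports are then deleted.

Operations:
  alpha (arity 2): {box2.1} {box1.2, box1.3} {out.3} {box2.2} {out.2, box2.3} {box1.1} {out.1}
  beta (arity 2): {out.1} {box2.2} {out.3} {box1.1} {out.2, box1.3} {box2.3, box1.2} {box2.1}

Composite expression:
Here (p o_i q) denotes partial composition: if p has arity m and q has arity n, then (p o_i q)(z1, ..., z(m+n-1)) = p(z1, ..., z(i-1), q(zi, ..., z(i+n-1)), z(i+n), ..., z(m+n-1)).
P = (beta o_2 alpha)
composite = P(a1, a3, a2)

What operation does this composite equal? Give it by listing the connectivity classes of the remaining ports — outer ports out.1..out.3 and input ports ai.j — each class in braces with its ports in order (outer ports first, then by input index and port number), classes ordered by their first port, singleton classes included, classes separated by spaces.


{out.1} {out.2, a1.3} {out.3} {a1.1} {a1.2} {a2.1} {a2.2} {a2.3} {a3.1} {a3.2, a3.3}

Substituting into beta glues patterns; closure does the rest.
composing alpha on (a3, a2), with out.j its own outer ports: {out.1} {out.2, a2.3} {out.3} {a2.1} {a2.2} {a3.1} {a3.2, a3.3}
composing beta on (a1, a3, a2), with out.j its own outer ports: {out.1} {out.2, a1.3} {out.3} {a1.1} {a1.2} {a2.1} {a2.2} {a2.3} {a3.1} {a3.2, a3.3}


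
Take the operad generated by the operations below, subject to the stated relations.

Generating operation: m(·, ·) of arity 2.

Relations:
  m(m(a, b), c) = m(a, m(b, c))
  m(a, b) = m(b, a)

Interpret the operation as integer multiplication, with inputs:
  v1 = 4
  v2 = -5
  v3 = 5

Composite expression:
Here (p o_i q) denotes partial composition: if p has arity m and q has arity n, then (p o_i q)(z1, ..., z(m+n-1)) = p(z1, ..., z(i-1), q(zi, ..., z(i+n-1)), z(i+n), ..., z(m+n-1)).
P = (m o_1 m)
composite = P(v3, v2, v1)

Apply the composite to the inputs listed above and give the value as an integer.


m(v3, v2) = -25
m(m(v3, v2), v1) = -100

-100


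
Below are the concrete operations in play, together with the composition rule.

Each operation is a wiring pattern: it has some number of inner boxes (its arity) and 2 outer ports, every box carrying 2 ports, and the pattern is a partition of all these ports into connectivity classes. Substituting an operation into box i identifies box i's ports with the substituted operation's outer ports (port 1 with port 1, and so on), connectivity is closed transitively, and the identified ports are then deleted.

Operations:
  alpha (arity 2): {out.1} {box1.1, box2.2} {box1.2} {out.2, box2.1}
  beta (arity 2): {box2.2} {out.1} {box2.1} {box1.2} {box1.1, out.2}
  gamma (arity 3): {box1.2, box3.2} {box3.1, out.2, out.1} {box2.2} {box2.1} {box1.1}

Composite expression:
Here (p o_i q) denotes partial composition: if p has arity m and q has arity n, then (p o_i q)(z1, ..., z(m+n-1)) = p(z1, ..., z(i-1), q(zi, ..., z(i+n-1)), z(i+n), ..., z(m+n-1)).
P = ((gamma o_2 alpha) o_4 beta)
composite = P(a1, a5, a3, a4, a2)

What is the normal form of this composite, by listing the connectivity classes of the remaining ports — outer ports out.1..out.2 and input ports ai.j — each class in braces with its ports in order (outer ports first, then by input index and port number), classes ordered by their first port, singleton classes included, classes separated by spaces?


Reachability decides: close wires over gamma-identified ports.
stage alpha: inputs (a5, a3), connectivity {out.1} {out.2, a3.1} {a3.2, a5.1} {a5.2}, out.j its boundary
stage beta: inputs (a4, a2), connectivity {out.1} {out.2, a4.1} {a2.1} {a2.2} {a4.2}, out.j its boundary
stage gamma: inputs (a1, a5, a3, a4, a2), connectivity {out.1, out.2} {a1.1} {a1.2, a4.1} {a2.1} {a2.2} {a3.1} {a3.2, a5.1} {a4.2} {a5.2}, out.j its boundary

{out.1, out.2} {a1.1} {a1.2, a4.1} {a2.1} {a2.2} {a3.1} {a3.2, a5.1} {a4.2} {a5.2}


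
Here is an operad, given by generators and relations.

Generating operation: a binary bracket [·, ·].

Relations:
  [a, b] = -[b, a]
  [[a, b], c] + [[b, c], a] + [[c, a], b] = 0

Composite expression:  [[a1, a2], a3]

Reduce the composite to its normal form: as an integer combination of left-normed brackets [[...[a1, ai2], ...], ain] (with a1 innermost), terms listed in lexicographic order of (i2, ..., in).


Left-normed coefficients sit on the a1-initial expansion words.
Composite bracket: [[a1, a2], a3]
The bracket unfolds into 4 signed words via [a, b] = ab - ba (2^2 = 4).
Keep just the words that open with a1:
  a1a2a3 (sign +1) contributes +[[a1, a2], a3]

[[a1, a2], a3]


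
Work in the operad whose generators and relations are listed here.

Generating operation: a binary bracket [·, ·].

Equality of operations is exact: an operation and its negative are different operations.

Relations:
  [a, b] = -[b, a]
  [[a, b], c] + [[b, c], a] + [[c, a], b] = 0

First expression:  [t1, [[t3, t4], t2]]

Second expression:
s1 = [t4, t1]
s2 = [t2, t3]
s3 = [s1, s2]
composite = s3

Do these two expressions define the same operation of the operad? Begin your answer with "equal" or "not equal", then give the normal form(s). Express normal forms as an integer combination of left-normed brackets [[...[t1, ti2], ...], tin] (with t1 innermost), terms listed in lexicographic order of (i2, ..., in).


not equal: they reduce to -[[[t1, t2], t3], t4] + [[[t1, t2], t4], t3] + [[[t1, t3], t4], t2] - [[[t1, t4], t3], t2] and -[[[t1, t4], t2], t3] + [[[t1, t4], t3], t2]

The first expression, normalized: -[[[t1, t2], t3], t4] + [[[t1, t2], t4], t3] + [[[t1, t3], t4], t2] - [[[t1, t4], t3], t2]
The second expression, normalized: -[[[t1, t4], t2], t3] + [[[t1, t4], t3], t2]
They disagree, so not equal.


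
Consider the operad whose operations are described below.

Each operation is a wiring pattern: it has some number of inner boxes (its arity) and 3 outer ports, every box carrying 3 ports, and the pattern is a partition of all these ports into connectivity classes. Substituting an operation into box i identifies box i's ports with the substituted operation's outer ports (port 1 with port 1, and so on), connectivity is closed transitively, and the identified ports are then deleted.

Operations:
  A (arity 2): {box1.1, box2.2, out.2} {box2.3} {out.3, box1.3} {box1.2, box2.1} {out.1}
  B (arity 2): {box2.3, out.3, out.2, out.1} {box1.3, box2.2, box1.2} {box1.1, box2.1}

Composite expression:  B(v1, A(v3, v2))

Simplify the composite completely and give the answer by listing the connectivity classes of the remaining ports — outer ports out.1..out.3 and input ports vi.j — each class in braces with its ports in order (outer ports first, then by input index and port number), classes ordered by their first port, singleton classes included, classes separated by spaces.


Two ports join when wires chain via B-identified ports.
A over (v3, v2) gives {out.1} {out.2, v2.2, v3.1} {out.3, v3.3} {v2.1, v3.2} {v2.3}, out.j being that stage's outer ports
B over (v1, v3, v2) gives {out.1, out.2, out.3, v3.3} {v1.1} {v1.2, v1.3, v2.2, v3.1} {v2.1, v3.2} {v2.3}, out.j being that stage's outer ports

{out.1, out.2, out.3, v3.3} {v1.1} {v1.2, v1.3, v2.2, v3.1} {v2.1, v3.2} {v2.3}


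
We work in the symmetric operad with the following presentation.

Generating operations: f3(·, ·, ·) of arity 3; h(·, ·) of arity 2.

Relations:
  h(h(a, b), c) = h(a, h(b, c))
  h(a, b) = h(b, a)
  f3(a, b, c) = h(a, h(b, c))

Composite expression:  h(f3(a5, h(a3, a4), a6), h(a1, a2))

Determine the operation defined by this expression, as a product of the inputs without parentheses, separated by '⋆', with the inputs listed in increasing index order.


a1 ⋆ a2 ⋆ a3 ⋆ a4 ⋆ a5 ⋆ a6

Shape and order are irrelevant to h; the a-input set decides.
h(a3, a4) reduces to a3 ⋆ a4
f3(a5, h(a3, a4), a6) reduces to a5 ⋆ a3 ⋆ a4 ⋆ a6
h(a1, a2) reduces to a1 ⋆ a2
h(f3(a5, h(a3, a4), a6), h(a1, a2)) reduces to a5 ⋆ a3 ⋆ a4 ⋆ a6 ⋆ a1 ⋆ a2
reordering the factors by index: a1 ⋆ a2 ⋆ a3 ⋆ a4 ⋆ a5 ⋆ a6


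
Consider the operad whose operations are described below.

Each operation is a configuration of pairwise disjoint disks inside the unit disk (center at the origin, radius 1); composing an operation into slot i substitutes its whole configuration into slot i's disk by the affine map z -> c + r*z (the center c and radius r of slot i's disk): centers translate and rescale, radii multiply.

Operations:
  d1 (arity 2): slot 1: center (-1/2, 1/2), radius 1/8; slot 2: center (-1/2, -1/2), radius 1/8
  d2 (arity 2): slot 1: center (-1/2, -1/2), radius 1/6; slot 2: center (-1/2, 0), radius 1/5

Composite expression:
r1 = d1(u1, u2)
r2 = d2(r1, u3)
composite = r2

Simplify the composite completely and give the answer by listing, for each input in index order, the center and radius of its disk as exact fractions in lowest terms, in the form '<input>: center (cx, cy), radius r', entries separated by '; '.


Each u-disk chains the slot maps above it in d2; radii multiply.
u1 passes through 2 substitutions, ending at center (-7/12, -5/12), radius 1/48
u2 passes through 2 substitutions, ending at center (-7/12, -7/12), radius 1/48
u3 passes through 1 substitution, ending at center (-1/2, 0), radius 1/5

u1: center (-7/12, -5/12), radius 1/48; u2: center (-7/12, -7/12), radius 1/48; u3: center (-1/2, 0), radius 1/5


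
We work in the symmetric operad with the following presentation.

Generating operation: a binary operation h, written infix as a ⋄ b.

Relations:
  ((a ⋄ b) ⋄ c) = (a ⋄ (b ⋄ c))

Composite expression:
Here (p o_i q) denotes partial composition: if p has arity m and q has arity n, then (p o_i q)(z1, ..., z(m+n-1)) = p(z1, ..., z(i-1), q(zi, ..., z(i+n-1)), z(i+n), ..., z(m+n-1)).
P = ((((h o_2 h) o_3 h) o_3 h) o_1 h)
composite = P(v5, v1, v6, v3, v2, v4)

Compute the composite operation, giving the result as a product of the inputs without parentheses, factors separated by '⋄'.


v5 ⋄ v1 ⋄ v6 ⋄ v3 ⋄ v2 ⋄ v4

The h-tree's shape is irrelevant; the v-reading-order decides.
(v5 ⋄ v1) linearizes to v5 ⋄ v1
(v3 ⋄ v2) linearizes to v3 ⋄ v2
((v3 ⋄ v2) ⋄ v4) linearizes to v3 ⋄ v2 ⋄ v4
(v6 ⋄ ((v3 ⋄ v2) ⋄ v4)) linearizes to v6 ⋄ v3 ⋄ v2 ⋄ v4
((v5 ⋄ v1) ⋄ (v6 ⋄ ((v3 ⋄ v2) ⋄ v4))) linearizes to v5 ⋄ v1 ⋄ v6 ⋄ v3 ⋄ v2 ⋄ v4


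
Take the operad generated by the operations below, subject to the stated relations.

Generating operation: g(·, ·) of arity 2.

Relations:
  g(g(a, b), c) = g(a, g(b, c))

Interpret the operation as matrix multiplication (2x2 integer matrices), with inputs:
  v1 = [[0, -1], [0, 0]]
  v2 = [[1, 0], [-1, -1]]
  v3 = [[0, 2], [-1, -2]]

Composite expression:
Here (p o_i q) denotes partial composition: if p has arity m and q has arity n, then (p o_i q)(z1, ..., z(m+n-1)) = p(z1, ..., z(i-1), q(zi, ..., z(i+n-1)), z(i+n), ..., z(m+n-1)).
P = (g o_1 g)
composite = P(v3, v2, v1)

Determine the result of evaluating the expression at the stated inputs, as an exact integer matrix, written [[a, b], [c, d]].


g(v3, v2) = [[-2, -2], [1, 2]]
g(g(v3, v2), v1) = [[0, 2], [0, -1]]

[[0, 2], [0, -1]]


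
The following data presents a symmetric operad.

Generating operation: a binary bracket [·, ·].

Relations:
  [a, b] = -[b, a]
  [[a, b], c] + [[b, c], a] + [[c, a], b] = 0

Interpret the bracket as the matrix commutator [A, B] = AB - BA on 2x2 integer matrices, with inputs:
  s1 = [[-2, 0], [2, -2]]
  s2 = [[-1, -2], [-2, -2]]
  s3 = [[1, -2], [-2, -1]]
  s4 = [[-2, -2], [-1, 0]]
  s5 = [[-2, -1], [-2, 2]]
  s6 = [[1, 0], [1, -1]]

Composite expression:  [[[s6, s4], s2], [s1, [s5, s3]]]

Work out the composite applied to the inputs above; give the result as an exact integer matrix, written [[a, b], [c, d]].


[[32, -160], [-192, -32]]


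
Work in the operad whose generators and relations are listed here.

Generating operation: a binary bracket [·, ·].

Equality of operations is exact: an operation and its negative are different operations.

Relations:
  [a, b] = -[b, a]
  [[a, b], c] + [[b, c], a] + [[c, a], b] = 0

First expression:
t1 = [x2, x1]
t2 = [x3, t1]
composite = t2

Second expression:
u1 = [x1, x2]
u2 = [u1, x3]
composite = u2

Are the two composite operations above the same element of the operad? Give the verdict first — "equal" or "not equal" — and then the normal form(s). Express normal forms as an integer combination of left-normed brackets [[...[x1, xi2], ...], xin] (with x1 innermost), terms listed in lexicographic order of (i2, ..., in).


equal: each reduces to [[x1, x2], x3]

Normal form of the first expression: [[x1, x2], x3]
Normal form of the second expression: [[x1, x2], x3]
The forms coincide; equal.


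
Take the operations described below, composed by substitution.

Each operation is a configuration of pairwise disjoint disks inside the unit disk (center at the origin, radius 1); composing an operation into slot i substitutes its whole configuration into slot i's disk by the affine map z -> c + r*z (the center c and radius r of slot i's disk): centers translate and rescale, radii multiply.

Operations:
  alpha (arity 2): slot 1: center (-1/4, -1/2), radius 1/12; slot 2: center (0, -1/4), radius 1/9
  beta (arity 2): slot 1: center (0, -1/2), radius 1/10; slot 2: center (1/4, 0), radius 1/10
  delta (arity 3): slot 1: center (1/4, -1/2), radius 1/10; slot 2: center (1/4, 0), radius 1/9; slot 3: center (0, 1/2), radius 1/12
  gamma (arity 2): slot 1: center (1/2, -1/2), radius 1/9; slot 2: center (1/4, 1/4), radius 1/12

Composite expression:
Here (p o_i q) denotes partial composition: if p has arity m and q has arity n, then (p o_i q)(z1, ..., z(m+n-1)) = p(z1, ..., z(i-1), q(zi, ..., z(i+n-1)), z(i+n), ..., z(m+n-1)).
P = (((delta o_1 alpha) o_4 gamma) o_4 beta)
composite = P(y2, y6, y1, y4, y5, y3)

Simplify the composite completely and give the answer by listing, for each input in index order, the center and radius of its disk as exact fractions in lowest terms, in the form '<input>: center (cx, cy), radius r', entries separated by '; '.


Affine substitution under delta: radii multiply and y-centers shift.
tracing y2 down its 2-map path: center (9/40, -11/20), radius 1/120
tracing y6 down its 2-map path: center (1/4, -21/40), radius 1/90
tracing y1 down its 1-map path: center (1/4, 0), radius 1/9
tracing y4 down its 3-map path: center (1/24, 49/108), radius 1/1080
tracing y5 down its 3-map path: center (19/432, 11/24), radius 1/1080
tracing y3 down its 2-map path: center (1/48, 25/48), radius 1/144

y1: center (1/4, 0), radius 1/9; y2: center (9/40, -11/20), radius 1/120; y3: center (1/48, 25/48), radius 1/144; y4: center (1/24, 49/108), radius 1/1080; y5: center (19/432, 11/24), radius 1/1080; y6: center (1/4, -21/40), radius 1/90


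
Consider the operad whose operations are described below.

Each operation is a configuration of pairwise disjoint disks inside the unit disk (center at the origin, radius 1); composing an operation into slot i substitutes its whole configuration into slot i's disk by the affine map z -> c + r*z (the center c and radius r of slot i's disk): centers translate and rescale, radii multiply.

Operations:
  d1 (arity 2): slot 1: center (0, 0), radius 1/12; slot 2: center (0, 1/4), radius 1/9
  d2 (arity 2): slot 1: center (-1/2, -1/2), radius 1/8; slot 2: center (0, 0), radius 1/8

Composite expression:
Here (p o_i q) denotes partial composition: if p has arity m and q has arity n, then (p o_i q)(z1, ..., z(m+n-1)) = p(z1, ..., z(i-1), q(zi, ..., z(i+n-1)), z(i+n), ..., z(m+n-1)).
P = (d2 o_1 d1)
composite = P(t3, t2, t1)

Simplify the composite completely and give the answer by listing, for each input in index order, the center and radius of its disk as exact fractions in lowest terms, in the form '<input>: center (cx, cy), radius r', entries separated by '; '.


Only the slot chain above each t matters under d2; compose those maps.
tracing t3 down its 2-map path: center (-1/2, -1/2), radius 1/96
tracing t2 down its 2-map path: center (-1/2, -15/32), radius 1/72
tracing t1 down its 1-map path: center (0, 0), radius 1/8

t1: center (0, 0), radius 1/8; t2: center (-1/2, -15/32), radius 1/72; t3: center (-1/2, -1/2), radius 1/96


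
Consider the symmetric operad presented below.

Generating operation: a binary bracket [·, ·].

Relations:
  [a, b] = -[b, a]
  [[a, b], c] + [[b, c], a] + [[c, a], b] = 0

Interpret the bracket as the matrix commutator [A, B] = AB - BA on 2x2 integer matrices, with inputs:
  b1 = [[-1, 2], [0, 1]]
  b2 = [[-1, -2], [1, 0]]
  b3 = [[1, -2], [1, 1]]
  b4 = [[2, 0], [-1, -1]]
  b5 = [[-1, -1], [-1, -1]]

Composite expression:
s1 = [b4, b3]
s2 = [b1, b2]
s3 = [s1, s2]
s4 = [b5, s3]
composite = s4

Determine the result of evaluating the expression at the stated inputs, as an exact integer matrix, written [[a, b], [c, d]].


[b4, b3] = [[-2, -6], [-3, 2]]
[b1, b2] = [[2, 6], [2, -2]]
[[b4, b3], [b1, b2]] = [[6, 0], [-4, -6]]
[b5, [[b4, b3], [b1, b2]]] = [[4, 12], [-12, -4]]

[[4, 12], [-12, -4]]


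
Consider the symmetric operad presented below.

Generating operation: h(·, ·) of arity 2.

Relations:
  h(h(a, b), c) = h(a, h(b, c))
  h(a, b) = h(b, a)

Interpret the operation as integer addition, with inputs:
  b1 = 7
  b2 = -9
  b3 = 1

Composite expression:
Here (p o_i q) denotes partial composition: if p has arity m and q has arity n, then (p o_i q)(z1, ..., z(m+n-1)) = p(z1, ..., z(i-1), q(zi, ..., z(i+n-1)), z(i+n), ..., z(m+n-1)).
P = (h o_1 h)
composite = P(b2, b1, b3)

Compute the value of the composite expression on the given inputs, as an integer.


-1

h(b2, b1) = -2
h(h(b2, b1), b3) = -1
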